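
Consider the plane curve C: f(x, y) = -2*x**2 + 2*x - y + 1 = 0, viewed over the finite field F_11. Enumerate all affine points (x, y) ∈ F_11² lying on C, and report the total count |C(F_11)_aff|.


Affine F_11-points: {(0, 1), (1, 1), (2, 8), (3, 0), (4, 10), (5, 5), (6, 7), (7, 5), (8, 10), (9, 0), (10, 8)}; count = 11.

For each of the 121 pairs (x, y) ∈ F_11², evaluate f(x, y) mod 11. Record the zeros.
  x = 0: [0↦1, 1↦0, 2↦10, 3↦9, 4↦8, 5↦7, 6↦6, 7↦5, 8↦4, 9↦3, 10↦2]  zeros at y ∈ {1}
  x = 1: [0↦1, 1↦0, 2↦10, 3↦9, 4↦8, 5↦7, 6↦6, 7↦5, 8↦4, 9↦3, 10↦2]  zeros at y ∈ {1}
  x = 2: [0↦8, 1↦7, 2↦6, 3↦5, 4↦4, 5↦3, 6↦2, 7↦1, 8↦0, 9↦10, 10↦9]  zeros at y ∈ {8}
  x = 3: [0↦0, 1↦10, 2↦9, 3↦8, 4↦7, 5↦6, 6↦5, 7↦4, 8↦3, 9↦2, 10↦1]  zeros at y ∈ {0}
  x = 4: [0↦10, 1↦9, 2↦8, 3↦7, 4↦6, 5↦5, 6↦4, 7↦3, 8↦2, 9↦1, 10↦0]  zeros at y ∈ {10}
  x = 5: [0↦5, 1↦4, 2↦3, 3↦2, 4↦1, 5↦0, 6↦10, 7↦9, 8↦8, 9↦7, 10↦6]  zeros at y ∈ {5}
  x = 6: [0↦7, 1↦6, 2↦5, 3↦4, 4↦3, 5↦2, 6↦1, 7↦0, 8↦10, 9↦9, 10↦8]  zeros at y ∈ {7}
  x = 7: [0↦5, 1↦4, 2↦3, 3↦2, 4↦1, 5↦0, 6↦10, 7↦9, 8↦8, 9↦7, 10↦6]  zeros at y ∈ {5}
  x = 8: [0↦10, 1↦9, 2↦8, 3↦7, 4↦6, 5↦5, 6↦4, 7↦3, 8↦2, 9↦1, 10↦0]  zeros at y ∈ {10}
  x = 9: [0↦0, 1↦10, 2↦9, 3↦8, 4↦7, 5↦6, 6↦5, 7↦4, 8↦3, 9↦2, 10↦1]  zeros at y ∈ {0}
  x = 10: [0↦8, 1↦7, 2↦6, 3↦5, 4↦4, 5↦3, 6↦2, 7↦1, 8↦0, 9↦10, 10↦9]  zeros at y ∈ {8}
Collecting zeros: affine points = {(0, 1), (1, 1), (2, 8), (3, 0), (4, 10), (5, 5), (6, 7), (7, 5), (8, 10), (9, 0), (10, 8)}.
Total count |C(F_11)_aff| = 11.


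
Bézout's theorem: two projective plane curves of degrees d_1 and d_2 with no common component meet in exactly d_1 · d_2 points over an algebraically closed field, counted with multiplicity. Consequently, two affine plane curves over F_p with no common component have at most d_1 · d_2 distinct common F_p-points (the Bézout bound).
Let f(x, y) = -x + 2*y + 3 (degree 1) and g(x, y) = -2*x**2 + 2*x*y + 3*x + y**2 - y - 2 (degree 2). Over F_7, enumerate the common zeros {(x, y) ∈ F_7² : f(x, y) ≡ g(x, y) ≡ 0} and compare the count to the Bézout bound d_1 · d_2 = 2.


Common zeros: {(0, 2), (2, 3)}; count = 2; Bézout bound = 2.

deg(f) = 1, deg(g) = 2, so Bézout bound = 2.
Scan x ∈ F_7. For each x, list the y ∈ F_7 with f(x, y) ≡ 0 and those with g(x, y) ≡ 0 (mod 7); the common zeros in that column are the intersection.
  x = 0: f ≡ 0 at y ∈ {2}; g ≡ 0 at y ∈ {2, 6}; common: {2}.
  x = 1: f ≡ 0 at y ∈ {6}; g ≡ 0 at y ∈ ∅; common: ∅.
  x = 2: f ≡ 0 at y ∈ {3}; g ≡ 0 at y ∈ {1, 3}; common: {3}.
  x = 3: f ≡ 0 at y ∈ {0}; g ≡ 0 at y ∈ ∅; common: ∅.
  x = 4: f ≡ 0 at y ∈ {4}; g ≡ 0 at y ∈ {1, 6}; common: ∅.
  x = 5: f ≡ 0 at y ∈ {1}; g ≡ 0 at y ∈ ∅; common: ∅.
  x = 6: f ≡ 0 at y ∈ {5}; g ≡ 0 at y ∈ {0, 3}; common: ∅.
Collecting: common zeros = {(0, 2), (2, 3)}, so the count is 2.
Comparison with the Bézout bound: 2 ≤ 2 = deg(f)·deg(g), as expected for curves with no common component (the bound is attained).


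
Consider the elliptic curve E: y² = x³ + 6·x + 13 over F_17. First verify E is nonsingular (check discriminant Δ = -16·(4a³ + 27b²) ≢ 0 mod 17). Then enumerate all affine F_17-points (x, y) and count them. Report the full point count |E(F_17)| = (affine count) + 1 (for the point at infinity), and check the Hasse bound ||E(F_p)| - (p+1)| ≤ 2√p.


Affine points = {(0, 8), (0, 9), (2, 4), (2, 13), (4, 4), (4, 13), (5, 7), (5, 10), (10, 6), (10, 11), (11, 4), (11, 13), (14, 6), (14, 11)}; affine count = 14; |E(F_17)| = 15.

Discriminant check: Δ ∝ 4a³ + 27b² = 4·6³ + 27·13² = 4·216 + 27·169 ≡ 4 (mod 17). Nonzero ⇒ E is nonsingular.
For each x ∈ F_17, compute rhs = x³ + 6·x + 13 mod 17, then count y ∈ F_17 with y² ≡ rhs.
  x = 0: rhs = 13, matching y values: 8, 9 (2 points).
  x = 1: rhs = 3, matching y values: none (0 points).
  x = 2: rhs = 16, matching y values: 4, 13 (2 points).
  x = 3: rhs = 7, matching y values: none (0 points).
  x = 4: rhs = 16, matching y values: 4, 13 (2 points).
  x = 5: rhs = 15, matching y values: 7, 10 (2 points).
  x = 6: rhs = 10, matching y values: none (0 points).
  x = 7: rhs = 7, matching y values: none (0 points).
  x = 8: rhs = 12, matching y values: none (0 points).
  x = 9: rhs = 14, matching y values: none (0 points).
  x = 10: rhs = 2, matching y values: 6, 11 (2 points).
  x = 11: rhs = 16, matching y values: 4, 13 (2 points).
  x = 12: rhs = 11, matching y values: none (0 points).
  x = 13: rhs = 10, matching y values: none (0 points).
  x = 14: rhs = 2, matching y values: 6, 11 (2 points).
  x = 15: rhs = 10, matching y values: none (0 points).
  x = 16: rhs = 6, matching y values: none (0 points).
Total affine count: 14.
Full point count |E(F_17)| = 14 + 1 = 15.
Hasse bound: |15 − (17+1)| = |-3| = 3 ≤ 2√17 ≈ 8.2462 ✓.


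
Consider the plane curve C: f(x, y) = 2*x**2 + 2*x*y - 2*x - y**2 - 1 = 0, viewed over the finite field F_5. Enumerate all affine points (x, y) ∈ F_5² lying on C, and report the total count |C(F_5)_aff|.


Affine F_5-points: {(0, 2), (0, 3), (1, 1), (3, 3), (4, 1), (4, 2)}; count = 6.

For each of the 25 pairs (x, y) ∈ F_5², evaluate f(x, y) mod 5. Record the zeros.
  x = 0: [0↦4, 1↦3, 2↦0, 3↦0, 4↦3]  zeros at y ∈ {2, 3}
  x = 1: [0↦4, 1↦0, 2↦4, 3↦1, 4↦1]  zeros at y ∈ {1}
  x = 2: [0↦3, 1↦1, 2↦2, 3↦1, 4↦3]  zeros at y ∈ ∅
  x = 3: [0↦1, 1↦1, 2↦4, 3↦0, 4↦4]  zeros at y ∈ {3}
  x = 4: [0↦3, 1↦0, 2↦0, 3↦3, 4↦4]  zeros at y ∈ {1, 2}
Collecting zeros: affine points = {(0, 2), (0, 3), (1, 1), (3, 3), (4, 1), (4, 2)}.
Total count |C(F_5)_aff| = 6.


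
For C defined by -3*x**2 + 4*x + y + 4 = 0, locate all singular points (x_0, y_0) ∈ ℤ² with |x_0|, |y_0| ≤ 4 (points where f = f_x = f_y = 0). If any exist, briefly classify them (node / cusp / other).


No singular points in the scanned grid; C is smooth there.

Compute partial derivatives:
  f_x = 4 - 6*x.
  f_y = 1.
f_y = 1 is a nonzero constant, so f_y never vanishes: no point (x, y) can satisfy f = f_x = f_y = 0. In particular no (x, y) ∈ {−4, ..., 4}² is singular; the curve is smooth.


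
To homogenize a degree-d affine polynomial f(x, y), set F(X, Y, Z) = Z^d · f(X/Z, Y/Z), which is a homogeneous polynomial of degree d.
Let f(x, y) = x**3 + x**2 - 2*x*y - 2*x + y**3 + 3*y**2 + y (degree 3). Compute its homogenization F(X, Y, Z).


F(X, Y, Z) = X**3 + X**2*Z - 2*X*Y*Z - 2*X*Z**2 + Y**3 + 3*Y**2*Z + Y*Z**2

deg(f) = 3.
Substitute x = X/Z, y = Y/Z into f, then multiply by Z^3.
  monomial 1·x^3·y^0 ↦ 1·X^3·Y^0·Z^0.
  monomial 1·x^2·y^0 ↦ 1·X^2·Y^0·Z^1.
  monomial -2·x^1·y^1 ↦ -2·X^1·Y^1·Z^1.
  monomial -2·x^1·y^0 ↦ -2·X^1·Y^0·Z^2.
  monomial 1·x^0·y^3 ↦ 1·X^0·Y^3·Z^0.
  monomial 3·x^0·y^2 ↦ 3·X^0·Y^2·Z^1.
  monomial 1·x^0·y^1 ↦ 1·X^0·Y^1·Z^2.
Collecting: F(X, Y, Z) = X**3 + X**2*Z - 2*X*Y*Z - 2*X*Z**2 + Y**3 + 3*Y**2*Z + Y*Z**2.


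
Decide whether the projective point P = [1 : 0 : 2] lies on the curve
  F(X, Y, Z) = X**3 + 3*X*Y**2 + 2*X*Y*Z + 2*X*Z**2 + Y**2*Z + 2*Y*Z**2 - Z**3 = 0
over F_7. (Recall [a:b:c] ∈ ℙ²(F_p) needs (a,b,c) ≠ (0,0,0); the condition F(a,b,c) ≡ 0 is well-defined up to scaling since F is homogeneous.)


F(1,0,2) ≡ 1 (mod 7); P is NOT on the curve.

Evaluate F(1, 0, 2) term-by-term (mod 7).
  X**3 ↦ 1·1·1·1 = 1
  3*X*Y**2 ↦ 3·1·0·1 = 0
  2*X*Y*Z ↦ 2·1·0·2 = 0
  2*X*Z**2 ↦ 2·1·1·4 = 8
  Y**2*Z ↦ 1·1·0·2 = 0
  2*Y*Z**2 ↦ 2·1·0·4 = 0
  -Z**3 ↦ -1·1·1·8 = -8
Sum: F(1, 0, 2) = (1) + (0) + (0) + (8) + (0) + (0) + (-8) = 1.
Reducing mod 7: 1 ≡ 1 (mod 7).
Since F(a, b, c) ≡ 1 ≠ 0 (mod 7), P does NOT lie on the curve.


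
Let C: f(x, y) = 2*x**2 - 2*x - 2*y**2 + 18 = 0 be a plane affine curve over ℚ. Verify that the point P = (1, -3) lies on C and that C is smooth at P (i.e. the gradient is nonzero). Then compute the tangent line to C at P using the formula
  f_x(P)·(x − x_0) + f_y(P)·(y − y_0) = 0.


Tangent line at P: 2*x + 12*y + 34 = 0.

Step 1: f(1, -3) = 0, so P lies on C.
Step 2: partial derivatives
  f_x(x, y) = 4*x - 2, f_y(x, y) = -4*y.
  f_x(P) = 2, f_y(P) = 12 (gradient nonzero, so P is smooth).
Step 3: tangent line at P: 2·(x − 1) + 12·(y − -3) = 0.
Expanding: 2*x + 12*y + 34 = 0.


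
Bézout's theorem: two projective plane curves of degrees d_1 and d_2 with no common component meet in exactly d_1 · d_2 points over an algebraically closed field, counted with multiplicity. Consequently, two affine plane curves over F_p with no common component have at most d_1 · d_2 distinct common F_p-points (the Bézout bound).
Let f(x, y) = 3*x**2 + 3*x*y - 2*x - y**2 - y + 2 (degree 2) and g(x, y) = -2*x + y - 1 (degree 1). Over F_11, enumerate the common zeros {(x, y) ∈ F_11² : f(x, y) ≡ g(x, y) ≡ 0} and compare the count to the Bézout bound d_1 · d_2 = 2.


Common zeros: {(0, 1), (1, 3)}; count = 2; Bézout bound = 2.

deg(f) = 2, deg(g) = 1, so Bézout bound = 2.
Scan x ∈ F_11. For each x, list the y ∈ F_11 with f(x, y) ≡ 0 and those with g(x, y) ≡ 0 (mod 11); the common zeros in that column are the intersection.
  x = 0: f ≡ 0 at y ∈ {1, 9}; g ≡ 0 at y ∈ {1}; common: {1}.
  x = 1: f ≡ 0 at y ∈ {3, 10}; g ≡ 0 at y ∈ {3}; common: {3}.
  x = 2: f ≡ 0 at y ∈ ∅; g ≡ 0 at y ∈ {5}; common: ∅.
  x = 3: f ≡ 0 at y ∈ ∅; g ≡ 0 at y ∈ {7}; common: ∅.
  x = 4: f ≡ 0 at y ∈ {3, 8}; g ≡ 0 at y ∈ {9}; common: ∅.
  x = 5: f ≡ 0 at y ∈ ∅; g ≡ 0 at y ∈ {0}; common: ∅.
  x = 6: f ≡ 0 at y ∈ ∅; g ≡ 0 at y ∈ {2}; common: ∅.
  x = 7: f ≡ 0 at y ∈ {1, 8}; g ≡ 0 at y ∈ {4}; common: ∅.
  x = 8: f ≡ 0 at y ∈ {2, 10}; g ≡ 0 at y ∈ {6}; common: ∅.
  x = 9: f ≡ 0 at y ∈ {2}; g ≡ 0 at y ∈ {8}; common: ∅.
  x = 10: f ≡ 0 at y ∈ {9}; g ≡ 0 at y ∈ {10}; common: ∅.
Collecting: common zeros = {(0, 1), (1, 3)}, so the count is 2.
Comparison with the Bézout bound: 2 ≤ 2 = deg(f)·deg(g), as expected for curves with no common component (the bound is attained).


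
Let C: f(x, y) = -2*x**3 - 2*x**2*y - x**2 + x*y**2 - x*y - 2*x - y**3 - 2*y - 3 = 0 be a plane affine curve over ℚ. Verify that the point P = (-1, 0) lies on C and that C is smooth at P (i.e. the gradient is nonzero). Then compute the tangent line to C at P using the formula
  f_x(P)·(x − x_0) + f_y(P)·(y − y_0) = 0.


Tangent line at P: -6*x - 3*y - 6 = 0.

Step 1: f(-1, 0) = 0, so P lies on C.
Step 2: partial derivatives
  f_x(x, y) = -6*x**2 - 4*x*y - 2*x + y**2 - y - 2, f_y(x, y) = -2*x**2 + 2*x*y - x - 3*y**2 - 2.
  f_x(P) = -6, f_y(P) = -3 (gradient nonzero, so P is smooth).
Step 3: tangent line at P: -6·(x − -1) + -3·(y − 0) = 0.
Expanding: -6*x - 3*y - 6 = 0.


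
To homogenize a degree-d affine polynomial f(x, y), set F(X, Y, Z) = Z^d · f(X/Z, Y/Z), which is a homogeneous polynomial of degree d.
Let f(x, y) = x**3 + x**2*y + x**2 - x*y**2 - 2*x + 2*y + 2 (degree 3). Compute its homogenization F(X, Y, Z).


F(X, Y, Z) = X**3 + X**2*Y + X**2*Z - X*Y**2 - 2*X*Z**2 + 2*Y*Z**2 + 2*Z**3

deg(f) = 3.
Substitute x = X/Z, y = Y/Z into f, then multiply by Z^3.
  monomial 1·x^3·y^0 ↦ 1·X^3·Y^0·Z^0.
  monomial 1·x^2·y^1 ↦ 1·X^2·Y^1·Z^0.
  monomial 1·x^2·y^0 ↦ 1·X^2·Y^0·Z^1.
  monomial -1·x^1·y^2 ↦ -1·X^1·Y^2·Z^0.
  monomial -2·x^1·y^0 ↦ -2·X^1·Y^0·Z^2.
  monomial 2·x^0·y^1 ↦ 2·X^0·Y^1·Z^2.
  monomial 2·x^0·y^0 ↦ 2·X^0·Y^0·Z^3.
Collecting: F(X, Y, Z) = X**3 + X**2*Y + X**2*Z - X*Y**2 - 2*X*Z**2 + 2*Y*Z**2 + 2*Z**3.


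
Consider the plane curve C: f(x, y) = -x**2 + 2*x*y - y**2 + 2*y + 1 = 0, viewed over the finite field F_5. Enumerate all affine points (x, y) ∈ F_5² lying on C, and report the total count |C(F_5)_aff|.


Affine F_5-points: {(1, 0), (1, 4), (2, 2), (2, 4), (4, 0)}; count = 5.

For each of the 25 pairs (x, y) ∈ F_5², evaluate f(x, y) mod 5. Record the zeros.
  x = 0: [0↦1, 1↦2, 2↦1, 3↦3, 4↦3]  zeros at y ∈ ∅
  x = 1: [0↦0, 1↦3, 2↦4, 3↦3, 4↦0]  zeros at y ∈ {0, 4}
  x = 2: [0↦2, 1↦2, 2↦0, 3↦1, 4↦0]  zeros at y ∈ {2, 4}
  x = 3: [0↦2, 1↦4, 2↦4, 3↦2, 4↦3]  zeros at y ∈ ∅
  x = 4: [0↦0, 1↦4, 2↦1, 3↦1, 4↦4]  zeros at y ∈ {0}
Collecting zeros: affine points = {(1, 0), (1, 4), (2, 2), (2, 4), (4, 0)}.
Total count |C(F_5)_aff| = 5.


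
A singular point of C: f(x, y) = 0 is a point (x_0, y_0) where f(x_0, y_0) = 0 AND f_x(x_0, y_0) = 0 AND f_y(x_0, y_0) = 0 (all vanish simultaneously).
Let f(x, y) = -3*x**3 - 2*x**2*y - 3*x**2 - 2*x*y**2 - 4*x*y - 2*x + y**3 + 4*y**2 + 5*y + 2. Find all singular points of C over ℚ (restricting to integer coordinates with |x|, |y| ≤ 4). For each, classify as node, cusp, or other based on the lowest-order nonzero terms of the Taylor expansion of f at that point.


Singular points: {(0, -1)}; classification: node.

Compute partial derivatives:
  f_x = -9*x**2 - 4*x*y - 6*x - 2*y**2 - 4*y - 2.
  f_y = -2*x**2 - 4*x*y - 4*x + 3*y**2 + 8*y + 5.
Scan x_0 ∈ {−4, ..., 4}. For each x_0, f_y(x_0, y) is a polynomial in y; find its integer roots y ∈ {−4, ..., 4}, then test f_x and f at those candidates.
  x = -4: f_y(-4, y) = 3*y**2 + 24*y - 11; no integer root y with |y| ≤ 4.
  x = -3: f_y(-3, y) = 3*y**2 + 20*y - 1; no integer root y with |y| ≤ 4.
  x = -2: f_y(-2, y) = 3*y**2 + 16*y + 5; no integer root y with |y| ≤ 4.
  x = -1: f_y(-1, y) = 3*y**2 + 12*y + 7; no integer root y with |y| ≤ 4.
  x = 0: f_y(0, y) = 3*y**2 + 8*y + 5; vanishes at y ∈ {-1}. (0, -1): f_x = 0, f = 0 — SINGULAR.
  x = 1: f_y(1, y) = 3*y**2 + 4*y - 1; no integer root y with |y| ≤ 4.
  x = 2: f_y(2, y) = 3*y**2 - 11; no integer root y with |y| ≤ 4.
  x = 3: f_y(3, y) = 3*y**2 - 4*y - 25; no integer root y with |y| ≤ 4.
  x = 4: f_y(4, y) = 3*y**2 - 8*y - 43; no integer root y with |y| ≤ 4.
Only singular point on the grid: (0, -1).
Classify: substitute x = 0 + u, y = -1 + v and expand: f = -3*u**3 - 2*u**2*v - u**2 - 2*u*v**2 + v**3 + v**2.
No constant or linear terms (consistent with a singular point). Quadratic part: -u**2 + v**2. Cubic part: -3*u**3 - 2*u**2*v - 2*u*v**2 + v**3.
The quadratic part v**2 - u**2 = (v − u)(v + u) splits into two distinct linear factors, so there are two distinct tangent lines y − -1 = ±(x − 0) — this is a node (ordinary double point).
Classification: node.


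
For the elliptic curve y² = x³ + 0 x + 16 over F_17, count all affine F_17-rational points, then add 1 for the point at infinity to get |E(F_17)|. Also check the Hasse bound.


Affine points = {(0, 4), (0, 13), (1, 0), (3, 3), (3, 14), (7, 6), (7, 11), (8, 1), (8, 16), (10, 8), (10, 9), (11, 2), (11, 15), (15, 5), (15, 12), (16, 7), (16, 10)}; affine count = 17; |E(F_17)| = 18.

Discriminant check: Δ ∝ 4a³ + 27b² = 4·0³ + 27·16² = 4·0 + 27·256 ≡ 10 (mod 17). Nonzero ⇒ E is nonsingular.
For each x ∈ F_17, compute rhs = x³ + 0·x + 16 mod 17, then count y ∈ F_17 with y² ≡ rhs.
  x = 0: rhs = 16, matching y values: 4, 13 (2 points).
  x = 1: rhs = 0, matching y values: 0 (1 points).
  x = 2: rhs = 7, matching y values: none (0 points).
  x = 3: rhs = 9, matching y values: 3, 14 (2 points).
  x = 4: rhs = 12, matching y values: none (0 points).
  x = 5: rhs = 5, matching y values: none (0 points).
  x = 6: rhs = 11, matching y values: none (0 points).
  x = 7: rhs = 2, matching y values: 6, 11 (2 points).
  x = 8: rhs = 1, matching y values: 1, 16 (2 points).
  x = 9: rhs = 14, matching y values: none (0 points).
  x = 10: rhs = 13, matching y values: 8, 9 (2 points).
  x = 11: rhs = 4, matching y values: 2, 15 (2 points).
  x = 12: rhs = 10, matching y values: none (0 points).
  x = 13: rhs = 3, matching y values: none (0 points).
  x = 14: rhs = 6, matching y values: none (0 points).
  x = 15: rhs = 8, matching y values: 5, 12 (2 points).
  x = 16: rhs = 15, matching y values: 7, 10 (2 points).
Total affine count: 17.
Full point count |E(F_17)| = 17 + 1 = 18.
Hasse bound: |18 − (17+1)| = |0| = 0 ≤ 2√17 ≈ 8.2462 ✓.


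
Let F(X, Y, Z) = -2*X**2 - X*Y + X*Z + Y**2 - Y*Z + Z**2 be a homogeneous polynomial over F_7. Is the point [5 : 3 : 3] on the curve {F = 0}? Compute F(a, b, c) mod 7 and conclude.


F(5,3,3) ≡ 1 (mod 7); P is NOT on the curve.

Evaluate F(5, 3, 3) term-by-term (mod 7).
  -2*X**2 ↦ -2·25·1·1 = -50
  -X*Y ↦ -1·5·3·1 = -15
  X*Z ↦ 1·5·1·3 = 15
  Y**2 ↦ 1·1·9·1 = 9
  -Y*Z ↦ -1·1·3·3 = -9
  Z**2 ↦ 1·1·1·9 = 9
Sum: F(5, 3, 3) = (-50) + (-15) + (15) + (9) + (-9) + (9) = -41.
Reducing mod 7: -41 ≡ 1 (mod 7).
Since F(a, b, c) ≡ 1 ≠ 0 (mod 7), P does NOT lie on the curve.


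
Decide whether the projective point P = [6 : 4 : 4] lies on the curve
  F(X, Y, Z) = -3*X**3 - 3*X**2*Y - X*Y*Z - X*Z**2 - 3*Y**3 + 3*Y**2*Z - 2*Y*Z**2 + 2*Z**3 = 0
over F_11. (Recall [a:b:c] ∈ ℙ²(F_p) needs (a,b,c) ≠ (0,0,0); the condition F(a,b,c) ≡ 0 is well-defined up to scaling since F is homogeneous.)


F(6,4,4) ≡ 4 (mod 11); P is NOT on the curve.

Evaluate F(6, 4, 4) term-by-term (mod 11).
  -3*X**3 ↦ -3·216·1·1 = -648
  -3*X**2*Y ↦ -3·36·4·1 = -432
  -X*Y*Z ↦ -1·6·4·4 = -96
  -X*Z**2 ↦ -1·6·1·16 = -96
  -3*Y**3 ↦ -3·1·64·1 = -192
  3*Y**2*Z ↦ 3·1·16·4 = 192
  -2*Y*Z**2 ↦ -2·1·4·16 = -128
  2*Z**3 ↦ 2·1·1·64 = 128
Sum: F(6, 4, 4) = (-648) + (-432) + (-96) + (-96) + (-192) + (192) + (-128) + (128) = -1272.
Reducing mod 11: -1272 ≡ 4 (mod 11).
Since F(a, b, c) ≡ 4 ≠ 0 (mod 11), P does NOT lie on the curve.


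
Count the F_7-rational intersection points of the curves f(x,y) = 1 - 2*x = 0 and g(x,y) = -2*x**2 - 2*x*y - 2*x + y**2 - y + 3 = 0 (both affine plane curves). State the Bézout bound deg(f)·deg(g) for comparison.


Common zeros: ∅; count = 0; Bézout bound = 2.

deg(f) = 1, deg(g) = 2, so Bézout bound = 2.
Scan x ∈ F_7. For each x, list the y ∈ F_7 with f(x, y) ≡ 0 and those with g(x, y) ≡ 0 (mod 7); the common zeros in that column are the intersection.
  x = 0: f ≡ 0 at y ∈ ∅; g ≡ 0 at y ∈ ∅; common: ∅.
  x = 1: f ≡ 0 at y ∈ ∅; g ≡ 0 at y ∈ ∅; common: ∅.
  x = 2: f ≡ 0 at y ∈ ∅; g ≡ 0 at y ∈ ∅; common: ∅.
  x = 3: f ≡ 0 at y ∈ ∅; g ≡ 0 at y ∈ {0}; common: ∅.
  x = 4: f ≡ 0 at y ∈ {0, 1, 2, 3, 4, 5, 6}; g ≡ 0 at y ∈ ∅; common: ∅.
  x = 5: f ≡ 0 at y ∈ ∅; g ≡ 0 at y ∈ ∅; common: ∅.
  x = 6: f ≡ 0 at y ∈ ∅; g ≡ 0 at y ∈ ∅; common: ∅.
Collecting: common zeros = ∅, so the count is 0.
Comparison with the Bézout bound: 0 ≤ 2 = deg(f)·deg(g), as expected for curves with no common component (the affine F_7-count falls short of the bound because intersections may lie at infinity, over extension fields, or carry multiplicity).


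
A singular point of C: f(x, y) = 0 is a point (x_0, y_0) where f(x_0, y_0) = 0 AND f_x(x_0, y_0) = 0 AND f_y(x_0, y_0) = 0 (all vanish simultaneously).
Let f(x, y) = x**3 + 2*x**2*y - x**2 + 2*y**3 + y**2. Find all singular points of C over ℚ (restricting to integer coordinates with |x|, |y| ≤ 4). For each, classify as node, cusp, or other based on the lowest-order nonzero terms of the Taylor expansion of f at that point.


Singular points: {(0, 0)}; classification: node.

Compute partial derivatives:
  f_x = 3*x**2 + 4*x*y - 2*x.
  f_y = 2*x**2 + 6*y**2 + 2*y.
Scan x_0 ∈ {−4, ..., 4}. For each x_0, f_y(x_0, y) is a polynomial in y; find its integer roots y ∈ {−4, ..., 4}, then test f_x and f at those candidates.
  x = -4: f_y(-4, y) = 6*y**2 + 2*y + 32; no integer root y with |y| ≤ 4.
  x = -3: f_y(-3, y) = 6*y**2 + 2*y + 18; no integer root y with |y| ≤ 4.
  x = -2: f_y(-2, y) = 6*y**2 + 2*y + 8; no integer root y with |y| ≤ 4.
  x = -1: f_y(-1, y) = 6*y**2 + 2*y + 2; no integer root y with |y| ≤ 4.
  x = 0: f_y(0, y) = 6*y**2 + 2*y; vanishes at y ∈ {0}. (0, 0): f_x = 0, f = 0 — SINGULAR.
  x = 1: f_y(1, y) = 6*y**2 + 2*y + 2; no integer root y with |y| ≤ 4.
  x = 2: f_y(2, y) = 6*y**2 + 2*y + 8; no integer root y with |y| ≤ 4.
  x = 3: f_y(3, y) = 6*y**2 + 2*y + 18; no integer root y with |y| ≤ 4.
  x = 4: f_y(4, y) = 6*y**2 + 2*y + 32; no integer root y with |y| ≤ 4.
Only singular point on the grid: (0, 0).
Classify: substitute x = 0 + u, y = 0 + v and expand: f = u**3 + 2*u**2*v - u**2 + 2*v**3 + v**2.
No constant or linear terms (consistent with a singular point). Quadratic part: -u**2 + v**2. Cubic part: u**3 + 2*u**2*v + 2*v**3.
The quadratic part v**2 - u**2 = (v − u)(v + u) splits into two distinct linear factors, so there are two distinct tangent lines y − 0 = ±(x − 0) — this is a node (ordinary double point).
Classification: node.


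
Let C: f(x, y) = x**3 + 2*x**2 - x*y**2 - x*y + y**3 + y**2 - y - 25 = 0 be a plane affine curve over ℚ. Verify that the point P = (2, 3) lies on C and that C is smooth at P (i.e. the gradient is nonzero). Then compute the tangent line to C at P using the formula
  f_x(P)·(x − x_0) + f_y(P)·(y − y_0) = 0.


Tangent line at P: 8*x + 18*y - 70 = 0.

Step 1: f(2, 3) = 0, so P lies on C.
Step 2: partial derivatives
  f_x(x, y) = 3*x**2 + 4*x - y**2 - y, f_y(x, y) = -2*x*y - x + 3*y**2 + 2*y - 1.
  f_x(P) = 8, f_y(P) = 18 (gradient nonzero, so P is smooth).
Step 3: tangent line at P: 8·(x − 2) + 18·(y − 3) = 0.
Expanding: 8*x + 18*y - 70 = 0.


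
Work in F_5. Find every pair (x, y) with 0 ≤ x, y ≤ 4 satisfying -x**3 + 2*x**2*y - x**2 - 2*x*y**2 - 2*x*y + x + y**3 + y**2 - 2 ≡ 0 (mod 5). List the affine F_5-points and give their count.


Affine F_5-points: {(0, 1), (0, 2), (1, 3), (1, 4), (2, 1), (2, 3), (2, 4), (3, 0), (4, 1), (4, 2), (4, 4)}; count = 11.

For each of the 25 pairs (x, y) ∈ F_5², evaluate f(x, y) mod 5. Record the zeros.
  x = 0: [0↦3, 1↦0, 2↦0, 3↦4, 4↦3]  zeros at y ∈ {1, 2}
  x = 1: [0↦2, 1↦2, 2↦1, 3↦0, 4↦0]  zeros at y ∈ {3, 4}
  x = 2: [0↦3, 1↦0, 2↦2, 3↦0, 4↦0]  zeros at y ∈ {1, 3, 4}
  x = 3: [0↦0, 1↦3, 2↦2, 3↦3, 4↦2]  zeros at y ∈ {0}
  x = 4: [0↦2, 1↦0, 2↦0, 3↦3, 4↦0]  zeros at y ∈ {1, 2, 4}
Collecting zeros: affine points = {(0, 1), (0, 2), (1, 3), (1, 4), (2, 1), (2, 3), (2, 4), (3, 0), (4, 1), (4, 2), (4, 4)}.
Total count |C(F_5)_aff| = 11.


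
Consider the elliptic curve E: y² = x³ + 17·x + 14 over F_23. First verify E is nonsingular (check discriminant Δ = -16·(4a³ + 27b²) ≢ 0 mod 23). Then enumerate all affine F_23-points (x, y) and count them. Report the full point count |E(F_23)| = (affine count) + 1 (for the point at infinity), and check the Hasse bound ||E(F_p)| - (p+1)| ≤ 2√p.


Affine points = {(1, 3), (1, 20), (3, 0), (4, 10), (4, 13), (7, 4), (7, 19), (8, 8), (8, 15), (14, 11), (14, 12), (16, 9), (16, 14), (17, 8), (17, 15), (21, 8), (21, 15)}; affine count = 17; |E(F_23)| = 18.

Discriminant check: Δ ∝ 4a³ + 27b² = 4·17³ + 27·14² = 4·4913 + 27·196 ≡ 12 (mod 23). Nonzero ⇒ E is nonsingular.
For each x ∈ F_23, compute rhs = x³ + 17·x + 14 mod 23, then count y ∈ F_23 with y² ≡ rhs.
  x = 0: rhs = 14, matching y values: none (0 points).
  x = 1: rhs = 9, matching y values: 3, 20 (2 points).
  x = 2: rhs = 10, matching y values: none (0 points).
  x = 3: rhs = 0, matching y values: 0 (1 points).
  x = 4: rhs = 8, matching y values: 10, 13 (2 points).
  x = 5: rhs = 17, matching y values: none (0 points).
  x = 6: rhs = 10, matching y values: none (0 points).
  x = 7: rhs = 16, matching y values: 4, 19 (2 points).
  x = 8: rhs = 18, matching y values: 8, 15 (2 points).
  x = 9: rhs = 22, matching y values: none (0 points).
  x = 10: rhs = 11, matching y values: none (0 points).
  x = 11: rhs = 14, matching y values: none (0 points).
  x = 12: rhs = 14, matching y values: none (0 points).
  x = 13: rhs = 17, matching y values: none (0 points).
  x = 14: rhs = 6, matching y values: 11, 12 (2 points).
  x = 15: rhs = 10, matching y values: none (0 points).
  x = 16: rhs = 12, matching y values: 9, 14 (2 points).
  x = 17: rhs = 18, matching y values: 8, 15 (2 points).
  x = 18: rhs = 11, matching y values: none (0 points).
  x = 19: rhs = 20, matching y values: none (0 points).
  x = 20: rhs = 5, matching y values: none (0 points).
  x = 21: rhs = 18, matching y values: 8, 15 (2 points).
  x = 22: rhs = 19, matching y values: none (0 points).
Total affine count: 17.
Full point count |E(F_23)| = 17 + 1 = 18.
Hasse bound: |18 − (23+1)| = |-6| = 6 ≤ 2√23 ≈ 9.5917 ✓.


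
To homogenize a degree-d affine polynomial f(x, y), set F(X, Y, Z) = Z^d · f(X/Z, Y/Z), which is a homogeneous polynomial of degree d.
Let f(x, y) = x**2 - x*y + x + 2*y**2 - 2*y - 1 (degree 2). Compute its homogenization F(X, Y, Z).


F(X, Y, Z) = X**2 - X*Y + X*Z + 2*Y**2 - 2*Y*Z - Z**2

deg(f) = 2.
Substitute x = X/Z, y = Y/Z into f, then multiply by Z^2.
  monomial 1·x^2·y^0 ↦ 1·X^2·Y^0·Z^0.
  monomial -1·x^1·y^1 ↦ -1·X^1·Y^1·Z^0.
  monomial 1·x^1·y^0 ↦ 1·X^1·Y^0·Z^1.
  monomial 2·x^0·y^2 ↦ 2·X^0·Y^2·Z^0.
  monomial -2·x^0·y^1 ↦ -2·X^0·Y^1·Z^1.
  monomial -1·x^0·y^0 ↦ -1·X^0·Y^0·Z^2.
Collecting: F(X, Y, Z) = X**2 - X*Y + X*Z + 2*Y**2 - 2*Y*Z - Z**2.


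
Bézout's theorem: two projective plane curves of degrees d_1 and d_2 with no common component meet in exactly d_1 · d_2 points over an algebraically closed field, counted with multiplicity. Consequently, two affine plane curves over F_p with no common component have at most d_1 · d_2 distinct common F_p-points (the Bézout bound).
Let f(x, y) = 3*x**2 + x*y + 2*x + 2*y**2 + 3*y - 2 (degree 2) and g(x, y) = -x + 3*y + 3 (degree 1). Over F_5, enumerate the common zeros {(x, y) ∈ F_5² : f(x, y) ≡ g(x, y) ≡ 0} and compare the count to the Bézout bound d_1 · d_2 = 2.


Common zeros: ∅; count = 0; Bézout bound = 2.

deg(f) = 2, deg(g) = 1, so Bézout bound = 2.
Scan x ∈ F_5. For each x, list the y ∈ F_5 with f(x, y) ≡ 0 and those with g(x, y) ≡ 0 (mod 5); the common zeros in that column are the intersection.
  x = 0: f ≡ 0 at y ∈ {3}; g ≡ 0 at y ∈ {4}; common: ∅.
  x = 1: f ≡ 0 at y ∈ ∅; g ≡ 0 at y ∈ {1}; common: ∅.
  x = 2: f ≡ 0 at y ∈ ∅; g ≡ 0 at y ∈ {3}; common: ∅.
  x = 3: f ≡ 0 at y ∈ ∅; g ≡ 0 at y ∈ {0}; common: ∅.
  x = 4: f ≡ 0 at y ∈ ∅; g ≡ 0 at y ∈ {2}; common: ∅.
Collecting: common zeros = ∅, so the count is 0.
Comparison with the Bézout bound: 0 ≤ 2 = deg(f)·deg(g), as expected for curves with no common component (the affine F_5-count falls short of the bound because intersections may lie at infinity, over extension fields, or carry multiplicity).


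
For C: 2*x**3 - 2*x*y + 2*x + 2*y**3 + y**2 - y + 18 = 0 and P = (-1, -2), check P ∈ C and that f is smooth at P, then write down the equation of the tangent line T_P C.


Tangent line at P: 12*x + 21*y + 54 = 0.

Step 1: f(-1, -2) = 0, so P lies on C.
Step 2: partial derivatives
  f_x(x, y) = 6*x**2 - 2*y + 2, f_y(x, y) = -2*x + 6*y**2 + 2*y - 1.
  f_x(P) = 12, f_y(P) = 21 (gradient nonzero, so P is smooth).
Step 3: tangent line at P: 12·(x − -1) + 21·(y − -2) = 0.
Expanding: 12*x + 21*y + 54 = 0.


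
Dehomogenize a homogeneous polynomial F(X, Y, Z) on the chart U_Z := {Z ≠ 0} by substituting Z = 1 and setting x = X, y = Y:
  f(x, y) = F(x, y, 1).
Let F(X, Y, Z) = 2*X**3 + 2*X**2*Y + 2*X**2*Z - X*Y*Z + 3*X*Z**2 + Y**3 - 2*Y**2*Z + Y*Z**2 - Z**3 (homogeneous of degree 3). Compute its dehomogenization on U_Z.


f(x, y) = 2*x**3 + 2*x**2*y + 2*x**2 - x*y + 3*x + y**3 - 2*y**2 + y - 1

On U_Z we set Z = 1. Each monomial c·X^i·Y^j·Z^k in F becomes c·x^i·y^j·1^k = c·x^i·y^j.
Substituting Z = 1: F(X, Y, 1) = 2*x**3 + 2*x**2*y + 2*x**2 - x*y + 3*x + y**3 - 2*y**2 + y - 1.
Note: deg(f) ≤ deg(F) = 3; strict inequality happens when F is divisible by Z (lost terms).


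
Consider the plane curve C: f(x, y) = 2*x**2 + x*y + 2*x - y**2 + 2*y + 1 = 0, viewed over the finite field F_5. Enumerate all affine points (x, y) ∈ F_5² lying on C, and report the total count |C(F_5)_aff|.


Affine F_5-points: {(1, 0), (1, 3), (3, 0), (4, 3)}; count = 4.

For each of the 25 pairs (x, y) ∈ F_5², evaluate f(x, y) mod 5. Record the zeros.
  x = 0: [0↦1, 1↦2, 2↦1, 3↦3, 4↦3]  zeros at y ∈ ∅
  x = 1: [0↦0, 1↦2, 2↦2, 3↦0, 4↦1]  zeros at y ∈ {0, 3}
  x = 2: [0↦3, 1↦1, 2↦2, 3↦1, 4↦3]  zeros at y ∈ ∅
  x = 3: [0↦0, 1↦4, 2↦1, 3↦1, 4↦4]  zeros at y ∈ {0}
  x = 4: [0↦1, 1↦1, 2↦4, 3↦0, 4↦4]  zeros at y ∈ {3}
Collecting zeros: affine points = {(1, 0), (1, 3), (3, 0), (4, 3)}.
Total count |C(F_5)_aff| = 4.


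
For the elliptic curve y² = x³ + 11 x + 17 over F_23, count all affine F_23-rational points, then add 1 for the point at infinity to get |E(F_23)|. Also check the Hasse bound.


Affine points = {(1, 11), (1, 12), (2, 1), (2, 22), (3, 10), (3, 13), (5, 6), (5, 17), (6, 0), (7, 0), (10, 0), (19, 1), (19, 22), (20, 7), (20, 16)}; affine count = 15; |E(F_23)| = 16.

Discriminant check: Δ ∝ 4a³ + 27b² = 4·11³ + 27·17² = 4·1331 + 27·289 ≡ 17 (mod 23). Nonzero ⇒ E is nonsingular.
For each x ∈ F_23, compute rhs = x³ + 11·x + 17 mod 23, then count y ∈ F_23 with y² ≡ rhs.
  x = 0: rhs = 17, matching y values: none (0 points).
  x = 1: rhs = 6, matching y values: 11, 12 (2 points).
  x = 2: rhs = 1, matching y values: 1, 22 (2 points).
  x = 3: rhs = 8, matching y values: 10, 13 (2 points).
  x = 4: rhs = 10, matching y values: none (0 points).
  x = 5: rhs = 13, matching y values: 6, 17 (2 points).
  x = 6: rhs = 0, matching y values: 0 (1 points).
  x = 7: rhs = 0, matching y values: 0 (1 points).
  x = 8: rhs = 19, matching y values: none (0 points).
  x = 9: rhs = 17, matching y values: none (0 points).
  x = 10: rhs = 0, matching y values: 0 (1 points).
  x = 11: rhs = 20, matching y values: none (0 points).
  x = 12: rhs = 14, matching y values: none (0 points).
  x = 13: rhs = 11, matching y values: none (0 points).
  x = 14: rhs = 17, matching y values: none (0 points).
  x = 15: rhs = 15, matching y values: none (0 points).
  x = 16: rhs = 11, matching y values: none (0 points).
  x = 17: rhs = 11, matching y values: none (0 points).
  x = 18: rhs = 21, matching y values: none (0 points).
  x = 19: rhs = 1, matching y values: 1, 22 (2 points).
  x = 20: rhs = 3, matching y values: 7, 16 (2 points).
  x = 21: rhs = 10, matching y values: none (0 points).
  x = 22: rhs = 5, matching y values: none (0 points).
Total affine count: 15.
Full point count |E(F_23)| = 15 + 1 = 16.
Hasse bound: |16 − (23+1)| = |-8| = 8 ≤ 2√23 ≈ 9.5917 ✓.


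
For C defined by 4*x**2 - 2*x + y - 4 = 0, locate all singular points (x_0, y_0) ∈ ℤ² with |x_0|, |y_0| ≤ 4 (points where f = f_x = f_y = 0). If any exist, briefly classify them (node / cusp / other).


No singular points in the scanned grid; C is smooth there.

Compute partial derivatives:
  f_x = 8*x - 2.
  f_y = 1.
f_y = 1 is a nonzero constant, so f_y never vanishes: no point (x, y) can satisfy f = f_x = f_y = 0. In particular no (x, y) ∈ {−4, ..., 4}² is singular; the curve is smooth.


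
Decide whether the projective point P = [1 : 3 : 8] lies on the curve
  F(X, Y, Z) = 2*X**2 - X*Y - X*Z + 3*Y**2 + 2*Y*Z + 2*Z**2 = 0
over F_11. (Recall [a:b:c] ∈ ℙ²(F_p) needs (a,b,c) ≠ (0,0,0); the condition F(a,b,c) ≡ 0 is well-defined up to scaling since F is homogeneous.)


F(1,3,8) ≡ 7 (mod 11); P is NOT on the curve.

Evaluate F(1, 3, 8) term-by-term (mod 11).
  2*X**2 ↦ 2·1·1·1 = 2
  -X*Y ↦ -1·1·3·1 = -3
  -X*Z ↦ -1·1·1·8 = -8
  3*Y**2 ↦ 3·1·9·1 = 27
  2*Y*Z ↦ 2·1·3·8 = 48
  2*Z**2 ↦ 2·1·1·64 = 128
Sum: F(1, 3, 8) = (2) + (-3) + (-8) + (27) + (48) + (128) = 194.
Reducing mod 11: 194 ≡ 7 (mod 11).
Since F(a, b, c) ≡ 7 ≠ 0 (mod 11), P does NOT lie on the curve.


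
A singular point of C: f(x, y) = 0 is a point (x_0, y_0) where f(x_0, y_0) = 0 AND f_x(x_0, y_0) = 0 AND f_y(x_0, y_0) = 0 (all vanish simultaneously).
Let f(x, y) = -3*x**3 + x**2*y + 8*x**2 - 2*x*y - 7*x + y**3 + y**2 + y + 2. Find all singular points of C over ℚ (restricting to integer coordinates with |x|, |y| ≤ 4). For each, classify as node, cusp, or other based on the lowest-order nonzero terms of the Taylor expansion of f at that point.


Singular points: {(1, 0)}; classification: node.

Compute partial derivatives:
  f_x = -9*x**2 + 2*x*y + 16*x - 2*y - 7.
  f_y = x**2 - 2*x + 3*y**2 + 2*y + 1.
Scan x_0 ∈ {−4, ..., 4}. For each x_0, f_y(x_0, y) is a polynomial in y; find its integer roots y ∈ {−4, ..., 4}, then test f_x and f at those candidates.
  x = -4: f_y(-4, y) = 3*y**2 + 2*y + 25; no integer root y with |y| ≤ 4.
  x = -3: f_y(-3, y) = 3*y**2 + 2*y + 16; no integer root y with |y| ≤ 4.
  x = -2: f_y(-2, y) = 3*y**2 + 2*y + 9; no integer root y with |y| ≤ 4.
  x = -1: f_y(-1, y) = 3*y**2 + 2*y + 4; no integer root y with |y| ≤ 4.
  x = 0: f_y(0, y) = 3*y**2 + 2*y + 1; no integer root y with |y| ≤ 4.
  x = 1: f_y(1, y) = 3*y**2 + 2*y; vanishes at y ∈ {0}. (1, 0): f_x = 0, f = 0 — SINGULAR.
  x = 2: f_y(2, y) = 3*y**2 + 2*y + 1; no integer root y with |y| ≤ 4.
  x = 3: f_y(3, y) = 3*y**2 + 2*y + 4; no integer root y with |y| ≤ 4.
  x = 4: f_y(4, y) = 3*y**2 + 2*y + 9; no integer root y with |y| ≤ 4.
Only singular point on the grid: (1, 0).
Classify: substitute x = 1 + u, y = 0 + v and expand: f = -3*u**3 + u**2*v - u**2 + v**3 + v**2.
No constant or linear terms (consistent with a singular point). Quadratic part: -u**2 + v**2. Cubic part: -3*u**3 + u**2*v + v**3.
The quadratic part v**2 - u**2 = (v − u)(v + u) splits into two distinct linear factors, so there are two distinct tangent lines y − 0 = ±(x − 1) — this is a node (ordinary double point).
Classification: node.


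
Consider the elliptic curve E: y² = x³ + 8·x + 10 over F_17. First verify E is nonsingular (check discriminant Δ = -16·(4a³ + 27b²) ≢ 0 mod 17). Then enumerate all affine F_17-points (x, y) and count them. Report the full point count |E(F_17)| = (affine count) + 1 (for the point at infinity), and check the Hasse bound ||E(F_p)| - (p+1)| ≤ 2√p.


Affine points = {(1, 6), (1, 11), (2, 0), (4, 2), (4, 15), (6, 6), (6, 11), (7, 1), (7, 16), (8, 5), (8, 12), (10, 6), (10, 11), (11, 1), (11, 16), (12, 7), (12, 10), (13, 4), (13, 13), (16, 1), (16, 16)}; affine count = 21; |E(F_17)| = 22.

Discriminant check: Δ ∝ 4a³ + 27b² = 4·8³ + 27·10² = 4·512 + 27·100 ≡ 5 (mod 17). Nonzero ⇒ E is nonsingular.
For each x ∈ F_17, compute rhs = x³ + 8·x + 10 mod 17, then count y ∈ F_17 with y² ≡ rhs.
  x = 0: rhs = 10, matching y values: none (0 points).
  x = 1: rhs = 2, matching y values: 6, 11 (2 points).
  x = 2: rhs = 0, matching y values: 0 (1 points).
  x = 3: rhs = 10, matching y values: none (0 points).
  x = 4: rhs = 4, matching y values: 2, 15 (2 points).
  x = 5: rhs = 5, matching y values: none (0 points).
  x = 6: rhs = 2, matching y values: 6, 11 (2 points).
  x = 7: rhs = 1, matching y values: 1, 16 (2 points).
  x = 8: rhs = 8, matching y values: 5, 12 (2 points).
  x = 9: rhs = 12, matching y values: none (0 points).
  x = 10: rhs = 2, matching y values: 6, 11 (2 points).
  x = 11: rhs = 1, matching y values: 1, 16 (2 points).
  x = 12: rhs = 15, matching y values: 7, 10 (2 points).
  x = 13: rhs = 16, matching y values: 4, 13 (2 points).
  x = 14: rhs = 10, matching y values: none (0 points).
  x = 15: rhs = 3, matching y values: none (0 points).
  x = 16: rhs = 1, matching y values: 1, 16 (2 points).
Total affine count: 21.
Full point count |E(F_17)| = 21 + 1 = 22.
Hasse bound: |22 − (17+1)| = |4| = 4 ≤ 2√17 ≈ 8.2462 ✓.


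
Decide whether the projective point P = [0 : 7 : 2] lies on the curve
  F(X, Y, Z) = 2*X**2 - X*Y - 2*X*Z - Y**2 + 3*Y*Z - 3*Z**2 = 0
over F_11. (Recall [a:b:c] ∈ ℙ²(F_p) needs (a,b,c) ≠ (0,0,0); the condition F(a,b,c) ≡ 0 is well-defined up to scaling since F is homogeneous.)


F(0,7,2) ≡ 3 (mod 11); P is NOT on the curve.

Evaluate F(0, 7, 2) term-by-term (mod 11).
  2*X**2 ↦ 2·0·1·1 = 0
  -X*Y ↦ -1·0·7·1 = 0
  -2*X*Z ↦ -2·0·1·2 = 0
  -Y**2 ↦ -1·1·49·1 = -49
  3*Y*Z ↦ 3·1·7·2 = 42
  -3*Z**2 ↦ -3·1·1·4 = -12
Sum: F(0, 7, 2) = (0) + (0) + (0) + (-49) + (42) + (-12) = -19.
Reducing mod 11: -19 ≡ 3 (mod 11).
Since F(a, b, c) ≡ 3 ≠ 0 (mod 11), P does NOT lie on the curve.


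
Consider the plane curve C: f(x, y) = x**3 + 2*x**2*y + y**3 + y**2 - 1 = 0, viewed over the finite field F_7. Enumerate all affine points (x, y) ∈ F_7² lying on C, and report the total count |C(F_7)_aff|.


Affine F_7-points: {(0, 3), (1, 0), (1, 3), (2, 0), (2, 2), (2, 4), (3, 5), (4, 0), (6, 2)}; count = 9.

For each of the 49 pairs (x, y) ∈ F_7², evaluate f(x, y) mod 7. Record the zeros.
  x = 0: [0↦6, 1↦1, 2↦4, 3↦0, 4↦2, 5↦2, 6↦6]  zeros at y ∈ {3}
  x = 1: [0↦0, 1↦4, 2↦2, 3↦0, 4↦4, 5↦6, 6↦5]  zeros at y ∈ {0, 3}
  x = 2: [0↦0, 1↦3, 2↦0, 3↦4, 4↦0, 5↦1, 6↦6]  zeros at y ∈ {0, 2, 4}
  x = 3: [0↦5, 1↦4, 2↦4, 3↦4, 4↦3, 5↦0, 6↦1]  zeros at y ∈ {5}
  x = 4: [0↦0, 1↦6, 2↦6, 3↦6, 4↦5, 5↦2, 6↦3]  zeros at y ∈ {0}
  x = 5: [0↦5, 1↦1, 2↦5, 3↦2, 4↦5, 5↦6, 6↦4]  zeros at y ∈ ∅
  x = 6: [0↦5, 1↦2, 2↦0, 3↦5, 4↦2, 5↦4, 6↦3]  zeros at y ∈ {2}
Collecting zeros: affine points = {(0, 3), (1, 0), (1, 3), (2, 0), (2, 2), (2, 4), (3, 5), (4, 0), (6, 2)}.
Total count |C(F_7)_aff| = 9.


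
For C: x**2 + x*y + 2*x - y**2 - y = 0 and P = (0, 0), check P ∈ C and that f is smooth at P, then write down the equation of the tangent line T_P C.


Tangent line at P: 2*x - y = 0.

Step 1: f(0, 0) = 0, so P lies on C.
Step 2: partial derivatives
  f_x(x, y) = 2*x + y + 2, f_y(x, y) = x - 2*y - 1.
  f_x(P) = 2, f_y(P) = -1 (gradient nonzero, so P is smooth).
Step 3: tangent line at P: 2·(x − 0) + -1·(y − 0) = 0.
Expanding: 2*x - y = 0.


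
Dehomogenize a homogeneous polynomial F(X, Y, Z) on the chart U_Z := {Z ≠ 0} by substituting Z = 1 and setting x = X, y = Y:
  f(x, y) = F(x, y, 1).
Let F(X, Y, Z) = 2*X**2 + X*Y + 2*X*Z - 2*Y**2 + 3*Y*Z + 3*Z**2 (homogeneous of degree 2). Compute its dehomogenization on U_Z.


f(x, y) = 2*x**2 + x*y + 2*x - 2*y**2 + 3*y + 3

On U_Z we set Z = 1. Each monomial c·X^i·Y^j·Z^k in F becomes c·x^i·y^j·1^k = c·x^i·y^j.
Substituting Z = 1: F(X, Y, 1) = 2*x**2 + x*y + 2*x - 2*y**2 + 3*y + 3.
Note: deg(f) ≤ deg(F) = 2; strict inequality happens when F is divisible by Z (lost terms).


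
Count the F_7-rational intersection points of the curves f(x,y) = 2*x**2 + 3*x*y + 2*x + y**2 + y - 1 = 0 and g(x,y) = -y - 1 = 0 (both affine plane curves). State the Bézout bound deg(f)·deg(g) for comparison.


Common zeros: {(1, 6), (3, 6)}; count = 2; Bézout bound = 2.

deg(f) = 2, deg(g) = 1, so Bézout bound = 2.
Scan x ∈ F_7. For each x, list the y ∈ F_7 with f(x, y) ≡ 0 and those with g(x, y) ≡ 0 (mod 7); the common zeros in that column are the intersection.
  x = 0: f ≡ 0 at y ∈ ∅; g ≡ 0 at y ∈ {6}; common: ∅.
  x = 1: f ≡ 0 at y ∈ {4, 6}; g ≡ 0 at y ∈ {6}; common: {6}.
  x = 2: f ≡ 0 at y ∈ ∅; g ≡ 0 at y ∈ {6}; common: ∅.
  x = 3: f ≡ 0 at y ∈ {5, 6}; g ≡ 0 at y ∈ {6}; common: {6}.
  x = 4: f ≡ 0 at y ∈ ∅; g ≡ 0 at y ∈ {6}; common: ∅.
  x = 5: f ≡ 0 at y ∈ ∅; g ≡ 0 at y ∈ {6}; common: ∅.
  x = 6: f ≡ 0 at y ∈ {4, 5}; g ≡ 0 at y ∈ {6}; common: ∅.
Collecting: common zeros = {(1, 6), (3, 6)}, so the count is 2.
Comparison with the Bézout bound: 2 ≤ 2 = deg(f)·deg(g), as expected for curves with no common component (the bound is attained).


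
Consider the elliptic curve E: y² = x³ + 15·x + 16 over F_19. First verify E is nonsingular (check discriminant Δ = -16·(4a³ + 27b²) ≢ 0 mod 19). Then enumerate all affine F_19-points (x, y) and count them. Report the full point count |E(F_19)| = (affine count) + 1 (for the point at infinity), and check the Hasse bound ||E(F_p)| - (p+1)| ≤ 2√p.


Affine points = {(0, 4), (0, 15), (2, 4), (2, 15), (4, 8), (4, 11), (5, 8), (5, 11), (9, 5), (9, 14), (10, 8), (10, 11), (11, 7), (11, 12), (12, 9), (12, 10), (14, 5), (14, 14), (15, 5), (15, 14), (16, 1), (16, 18), (17, 4), (17, 15), (18, 0)}; affine count = 25; |E(F_19)| = 26.

Discriminant check: Δ ∝ 4a³ + 27b² = 4·15³ + 27·16² = 4·3375 + 27·256 ≡ 6 (mod 19). Nonzero ⇒ E is nonsingular.
For each x ∈ F_19, compute rhs = x³ + 15·x + 16 mod 19, then count y ∈ F_19 with y² ≡ rhs.
  x = 0: rhs = 16, matching y values: 4, 15 (2 points).
  x = 1: rhs = 13, matching y values: none (0 points).
  x = 2: rhs = 16, matching y values: 4, 15 (2 points).
  x = 3: rhs = 12, matching y values: none (0 points).
  x = 4: rhs = 7, matching y values: 8, 11 (2 points).
  x = 5: rhs = 7, matching y values: 8, 11 (2 points).
  x = 6: rhs = 18, matching y values: none (0 points).
  x = 7: rhs = 8, matching y values: none (0 points).
  x = 8: rhs = 2, matching y values: none (0 points).
  x = 9: rhs = 6, matching y values: 5, 14 (2 points).
  x = 10: rhs = 7, matching y values: 8, 11 (2 points).
  x = 11: rhs = 11, matching y values: 7, 12 (2 points).
  x = 12: rhs = 5, matching y values: 9, 10 (2 points).
  x = 13: rhs = 14, matching y values: none (0 points).
  x = 14: rhs = 6, matching y values: 5, 14 (2 points).
  x = 15: rhs = 6, matching y values: 5, 14 (2 points).
  x = 16: rhs = 1, matching y values: 1, 18 (2 points).
  x = 17: rhs = 16, matching y values: 4, 15 (2 points).
  x = 18: rhs = 0, matching y values: 0 (1 points).
Total affine count: 25.
Full point count |E(F_19)| = 25 + 1 = 26.
Hasse bound: |26 − (19+1)| = |6| = 6 ≤ 2√19 ≈ 8.7178 ✓.
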